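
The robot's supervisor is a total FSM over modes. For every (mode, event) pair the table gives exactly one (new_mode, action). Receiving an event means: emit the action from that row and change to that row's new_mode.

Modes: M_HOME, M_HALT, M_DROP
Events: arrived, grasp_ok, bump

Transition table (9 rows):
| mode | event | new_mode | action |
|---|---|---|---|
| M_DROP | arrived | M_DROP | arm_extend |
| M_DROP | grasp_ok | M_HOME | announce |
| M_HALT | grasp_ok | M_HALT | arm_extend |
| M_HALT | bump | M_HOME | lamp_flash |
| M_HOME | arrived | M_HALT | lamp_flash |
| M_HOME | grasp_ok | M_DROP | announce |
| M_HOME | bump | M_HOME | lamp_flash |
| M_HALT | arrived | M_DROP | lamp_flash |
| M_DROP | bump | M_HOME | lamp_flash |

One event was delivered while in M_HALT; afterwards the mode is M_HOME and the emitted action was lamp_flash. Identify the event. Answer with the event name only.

bump

try arrived: (M_HALT, arrived) → (M_DROP, lamp_flash)
try grasp_ok: (M_HALT, grasp_ok) → (M_HALT, arm_extend)
try bump: (M_HALT, bump) → (M_HOME, lamp_flash)  ← matches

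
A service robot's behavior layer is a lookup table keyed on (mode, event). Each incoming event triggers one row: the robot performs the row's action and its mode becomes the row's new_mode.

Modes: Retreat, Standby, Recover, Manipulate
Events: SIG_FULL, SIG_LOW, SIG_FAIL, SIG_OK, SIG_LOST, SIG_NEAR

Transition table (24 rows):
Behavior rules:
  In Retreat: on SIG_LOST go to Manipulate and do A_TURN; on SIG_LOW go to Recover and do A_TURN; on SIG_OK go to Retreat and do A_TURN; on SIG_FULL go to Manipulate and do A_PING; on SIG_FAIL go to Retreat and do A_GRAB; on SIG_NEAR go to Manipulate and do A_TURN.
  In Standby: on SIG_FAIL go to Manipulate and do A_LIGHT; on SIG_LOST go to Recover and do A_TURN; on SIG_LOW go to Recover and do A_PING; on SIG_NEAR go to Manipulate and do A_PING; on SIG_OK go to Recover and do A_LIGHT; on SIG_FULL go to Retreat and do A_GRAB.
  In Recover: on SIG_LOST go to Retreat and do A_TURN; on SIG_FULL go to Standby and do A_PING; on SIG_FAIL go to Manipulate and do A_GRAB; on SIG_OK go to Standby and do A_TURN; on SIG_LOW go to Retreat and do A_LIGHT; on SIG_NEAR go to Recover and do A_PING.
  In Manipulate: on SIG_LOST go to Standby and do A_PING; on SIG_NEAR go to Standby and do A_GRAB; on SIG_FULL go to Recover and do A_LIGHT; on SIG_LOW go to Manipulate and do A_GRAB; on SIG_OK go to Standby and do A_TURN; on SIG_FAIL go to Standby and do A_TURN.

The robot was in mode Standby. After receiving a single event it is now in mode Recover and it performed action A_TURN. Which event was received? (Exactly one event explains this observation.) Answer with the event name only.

SIG_LOST

try SIG_FULL: (Standby, SIG_FULL) → (Retreat, A_GRAB)
try SIG_LOW: (Standby, SIG_LOW) → (Recover, A_PING)
try SIG_FAIL: (Standby, SIG_FAIL) → (Manipulate, A_LIGHT)
try SIG_OK: (Standby, SIG_OK) → (Recover, A_LIGHT)
try SIG_LOST: (Standby, SIG_LOST) → (Recover, A_TURN)  ← matches
try SIG_NEAR: (Standby, SIG_NEAR) → (Manipulate, A_PING)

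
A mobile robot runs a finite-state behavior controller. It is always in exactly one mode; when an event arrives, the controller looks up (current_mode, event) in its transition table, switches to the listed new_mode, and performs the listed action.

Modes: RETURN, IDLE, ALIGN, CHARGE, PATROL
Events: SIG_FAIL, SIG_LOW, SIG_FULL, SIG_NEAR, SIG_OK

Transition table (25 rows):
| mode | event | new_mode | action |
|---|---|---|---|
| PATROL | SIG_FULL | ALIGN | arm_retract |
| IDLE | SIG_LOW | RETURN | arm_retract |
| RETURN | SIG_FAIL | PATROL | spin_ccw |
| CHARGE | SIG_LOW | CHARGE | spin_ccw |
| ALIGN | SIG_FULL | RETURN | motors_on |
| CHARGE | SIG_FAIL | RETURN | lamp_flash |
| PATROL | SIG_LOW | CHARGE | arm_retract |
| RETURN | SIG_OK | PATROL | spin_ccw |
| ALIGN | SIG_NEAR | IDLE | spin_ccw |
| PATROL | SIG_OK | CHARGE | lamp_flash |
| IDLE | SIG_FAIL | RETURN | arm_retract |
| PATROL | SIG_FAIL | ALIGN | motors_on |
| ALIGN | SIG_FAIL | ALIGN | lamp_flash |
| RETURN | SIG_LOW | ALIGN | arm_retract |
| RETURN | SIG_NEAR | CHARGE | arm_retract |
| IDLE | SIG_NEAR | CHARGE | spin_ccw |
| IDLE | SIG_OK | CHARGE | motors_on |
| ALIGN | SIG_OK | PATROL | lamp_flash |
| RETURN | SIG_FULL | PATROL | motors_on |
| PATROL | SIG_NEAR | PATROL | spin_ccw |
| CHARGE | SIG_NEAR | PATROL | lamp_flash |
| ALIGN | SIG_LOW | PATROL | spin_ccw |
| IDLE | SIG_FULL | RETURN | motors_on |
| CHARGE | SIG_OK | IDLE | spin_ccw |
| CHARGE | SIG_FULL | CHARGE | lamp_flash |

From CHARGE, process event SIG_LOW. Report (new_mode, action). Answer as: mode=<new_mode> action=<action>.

mode=CHARGE action=spin_ccw

current mode = CHARGE; filter table to that mode:
  (CHARGE, SIG_LOW) → (CHARGE, spin_ccw)  ← event matches
  (CHARGE, SIG_FAIL) → (RETURN, lamp_flash)
  (CHARGE, SIG_NEAR) → (PATROL, lamp_flash)
  (CHARGE, SIG_OK) → (IDLE, spin_ccw)
  (CHARGE, SIG_FULL) → (CHARGE, lamp_flash)
event = SIG_LOW selects (CHARGE, spin_ccw)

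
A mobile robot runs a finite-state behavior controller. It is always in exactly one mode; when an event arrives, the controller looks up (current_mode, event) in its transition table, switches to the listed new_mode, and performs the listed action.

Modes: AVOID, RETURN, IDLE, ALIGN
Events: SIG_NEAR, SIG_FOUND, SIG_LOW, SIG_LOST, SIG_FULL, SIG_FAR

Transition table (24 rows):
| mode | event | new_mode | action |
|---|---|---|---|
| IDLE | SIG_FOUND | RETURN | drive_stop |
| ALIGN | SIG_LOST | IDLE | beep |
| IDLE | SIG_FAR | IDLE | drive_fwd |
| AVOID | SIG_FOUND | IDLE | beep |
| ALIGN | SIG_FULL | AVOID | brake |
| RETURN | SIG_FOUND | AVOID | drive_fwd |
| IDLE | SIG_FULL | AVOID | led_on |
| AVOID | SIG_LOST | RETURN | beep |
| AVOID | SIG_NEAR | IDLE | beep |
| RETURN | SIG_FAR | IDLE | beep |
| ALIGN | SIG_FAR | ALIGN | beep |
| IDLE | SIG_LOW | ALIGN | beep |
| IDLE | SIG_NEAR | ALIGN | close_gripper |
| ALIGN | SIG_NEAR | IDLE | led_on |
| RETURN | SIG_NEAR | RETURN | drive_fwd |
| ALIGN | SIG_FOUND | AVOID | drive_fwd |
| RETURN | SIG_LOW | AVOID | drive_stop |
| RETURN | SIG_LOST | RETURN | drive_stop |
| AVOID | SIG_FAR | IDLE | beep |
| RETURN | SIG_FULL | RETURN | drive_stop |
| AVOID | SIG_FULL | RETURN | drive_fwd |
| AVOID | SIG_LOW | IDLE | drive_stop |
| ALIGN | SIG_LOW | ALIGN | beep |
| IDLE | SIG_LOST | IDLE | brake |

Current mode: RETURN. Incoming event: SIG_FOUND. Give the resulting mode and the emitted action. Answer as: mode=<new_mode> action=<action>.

current mode = RETURN; filter table to that mode:
  (RETURN, SIG_FOUND) → (AVOID, drive_fwd)  ← event matches
  (RETURN, SIG_FAR) → (IDLE, beep)
  (RETURN, SIG_NEAR) → (RETURN, drive_fwd)
  (RETURN, SIG_LOW) → (AVOID, drive_stop)
  (RETURN, SIG_LOST) → (RETURN, drive_stop)
  (RETURN, SIG_FULL) → (RETURN, drive_stop)
event = SIG_FOUND selects (AVOID, drive_fwd)

mode=AVOID action=drive_fwd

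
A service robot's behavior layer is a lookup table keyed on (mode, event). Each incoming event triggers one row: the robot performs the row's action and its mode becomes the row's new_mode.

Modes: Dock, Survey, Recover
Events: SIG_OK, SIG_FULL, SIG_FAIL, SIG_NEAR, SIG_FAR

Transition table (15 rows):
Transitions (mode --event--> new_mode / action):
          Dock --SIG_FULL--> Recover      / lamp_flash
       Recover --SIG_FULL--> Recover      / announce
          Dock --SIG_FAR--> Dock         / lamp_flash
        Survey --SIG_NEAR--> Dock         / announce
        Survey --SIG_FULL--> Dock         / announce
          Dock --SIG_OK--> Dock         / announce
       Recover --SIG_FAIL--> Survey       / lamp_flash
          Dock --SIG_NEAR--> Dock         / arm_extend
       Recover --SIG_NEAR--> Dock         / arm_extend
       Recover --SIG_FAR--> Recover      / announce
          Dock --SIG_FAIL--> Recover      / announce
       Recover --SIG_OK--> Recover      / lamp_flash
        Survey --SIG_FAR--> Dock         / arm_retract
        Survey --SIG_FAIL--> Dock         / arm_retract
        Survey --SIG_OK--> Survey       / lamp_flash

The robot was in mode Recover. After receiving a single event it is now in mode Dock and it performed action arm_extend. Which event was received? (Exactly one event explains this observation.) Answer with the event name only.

SIG_NEAR

try SIG_OK: (Recover, SIG_OK) → (Recover, lamp_flash)
try SIG_FULL: (Recover, SIG_FULL) → (Recover, announce)
try SIG_FAIL: (Recover, SIG_FAIL) → (Survey, lamp_flash)
try SIG_NEAR: (Recover, SIG_NEAR) → (Dock, arm_extend)  ← matches
try SIG_FAR: (Recover, SIG_FAR) → (Recover, announce)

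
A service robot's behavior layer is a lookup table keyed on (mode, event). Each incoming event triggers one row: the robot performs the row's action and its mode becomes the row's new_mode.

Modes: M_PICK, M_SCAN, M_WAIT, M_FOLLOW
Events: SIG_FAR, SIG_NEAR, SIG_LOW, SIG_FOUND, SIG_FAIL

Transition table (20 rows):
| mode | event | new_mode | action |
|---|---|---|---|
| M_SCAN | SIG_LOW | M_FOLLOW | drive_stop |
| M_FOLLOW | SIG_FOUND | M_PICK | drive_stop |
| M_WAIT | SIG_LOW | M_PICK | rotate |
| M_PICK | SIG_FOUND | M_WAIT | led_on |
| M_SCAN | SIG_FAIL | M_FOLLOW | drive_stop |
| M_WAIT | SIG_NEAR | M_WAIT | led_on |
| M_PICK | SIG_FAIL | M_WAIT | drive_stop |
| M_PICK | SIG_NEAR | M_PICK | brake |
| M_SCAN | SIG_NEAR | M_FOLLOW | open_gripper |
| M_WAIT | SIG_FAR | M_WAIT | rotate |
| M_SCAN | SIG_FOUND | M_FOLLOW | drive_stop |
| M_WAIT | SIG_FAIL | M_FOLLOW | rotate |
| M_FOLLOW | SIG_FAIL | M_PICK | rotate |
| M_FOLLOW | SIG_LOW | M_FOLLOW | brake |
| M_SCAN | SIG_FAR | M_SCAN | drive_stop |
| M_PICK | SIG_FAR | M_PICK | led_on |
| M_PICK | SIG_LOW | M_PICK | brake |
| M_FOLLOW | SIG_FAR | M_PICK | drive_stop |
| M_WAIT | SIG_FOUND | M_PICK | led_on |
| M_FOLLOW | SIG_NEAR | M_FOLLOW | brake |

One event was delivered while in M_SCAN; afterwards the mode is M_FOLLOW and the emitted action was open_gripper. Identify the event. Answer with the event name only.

try SIG_FAR: (M_SCAN, SIG_FAR) → (M_SCAN, drive_stop)
try SIG_NEAR: (M_SCAN, SIG_NEAR) → (M_FOLLOW, open_gripper)  ← matches
try SIG_LOW: (M_SCAN, SIG_LOW) → (M_FOLLOW, drive_stop)
try SIG_FOUND: (M_SCAN, SIG_FOUND) → (M_FOLLOW, drive_stop)
try SIG_FAIL: (M_SCAN, SIG_FAIL) → (M_FOLLOW, drive_stop)

SIG_NEAR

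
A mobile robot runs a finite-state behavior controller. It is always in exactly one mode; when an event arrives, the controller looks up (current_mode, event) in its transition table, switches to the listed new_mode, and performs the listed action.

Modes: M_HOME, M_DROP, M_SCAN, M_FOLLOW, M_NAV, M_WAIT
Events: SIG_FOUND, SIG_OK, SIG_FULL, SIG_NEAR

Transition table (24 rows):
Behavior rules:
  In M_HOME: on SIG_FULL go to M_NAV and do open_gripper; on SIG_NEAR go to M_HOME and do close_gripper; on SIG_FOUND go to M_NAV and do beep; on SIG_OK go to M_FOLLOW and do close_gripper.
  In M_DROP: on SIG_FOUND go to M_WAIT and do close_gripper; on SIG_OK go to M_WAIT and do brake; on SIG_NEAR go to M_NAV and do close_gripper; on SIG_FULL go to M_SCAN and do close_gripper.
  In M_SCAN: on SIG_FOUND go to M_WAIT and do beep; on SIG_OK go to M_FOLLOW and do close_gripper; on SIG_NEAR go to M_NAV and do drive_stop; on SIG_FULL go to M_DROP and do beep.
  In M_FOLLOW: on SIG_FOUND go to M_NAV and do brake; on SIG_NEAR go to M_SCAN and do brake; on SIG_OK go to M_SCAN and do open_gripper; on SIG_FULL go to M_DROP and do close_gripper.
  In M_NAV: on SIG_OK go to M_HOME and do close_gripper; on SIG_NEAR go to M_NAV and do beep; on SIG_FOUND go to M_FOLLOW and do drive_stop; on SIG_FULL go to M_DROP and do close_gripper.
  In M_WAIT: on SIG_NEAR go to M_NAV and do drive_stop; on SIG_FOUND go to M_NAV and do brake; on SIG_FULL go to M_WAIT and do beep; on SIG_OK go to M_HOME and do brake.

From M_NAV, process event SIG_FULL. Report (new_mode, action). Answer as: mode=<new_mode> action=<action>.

current mode = M_NAV; filter table to that mode:
  (M_NAV, SIG_OK) → (M_HOME, close_gripper)
  (M_NAV, SIG_NEAR) → (M_NAV, beep)
  (M_NAV, SIG_FOUND) → (M_FOLLOW, drive_stop)
  (M_NAV, SIG_FULL) → (M_DROP, close_gripper)  ← event matches
event = SIG_FULL selects (M_DROP, close_gripper)

mode=M_DROP action=close_gripper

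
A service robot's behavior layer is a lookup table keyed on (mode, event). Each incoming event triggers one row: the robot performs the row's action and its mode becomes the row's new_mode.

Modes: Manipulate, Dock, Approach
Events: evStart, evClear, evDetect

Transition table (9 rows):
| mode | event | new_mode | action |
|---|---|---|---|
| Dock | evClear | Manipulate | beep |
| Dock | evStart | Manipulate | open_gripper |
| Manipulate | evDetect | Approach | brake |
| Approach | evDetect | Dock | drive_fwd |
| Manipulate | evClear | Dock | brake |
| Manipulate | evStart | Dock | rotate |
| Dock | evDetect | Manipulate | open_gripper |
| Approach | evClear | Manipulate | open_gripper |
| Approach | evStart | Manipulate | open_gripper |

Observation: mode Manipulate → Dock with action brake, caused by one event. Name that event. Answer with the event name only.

try evStart: (Manipulate, evStart) → (Dock, rotate)
try evClear: (Manipulate, evClear) → (Dock, brake)  ← matches
try evDetect: (Manipulate, evDetect) → (Approach, brake)

evClear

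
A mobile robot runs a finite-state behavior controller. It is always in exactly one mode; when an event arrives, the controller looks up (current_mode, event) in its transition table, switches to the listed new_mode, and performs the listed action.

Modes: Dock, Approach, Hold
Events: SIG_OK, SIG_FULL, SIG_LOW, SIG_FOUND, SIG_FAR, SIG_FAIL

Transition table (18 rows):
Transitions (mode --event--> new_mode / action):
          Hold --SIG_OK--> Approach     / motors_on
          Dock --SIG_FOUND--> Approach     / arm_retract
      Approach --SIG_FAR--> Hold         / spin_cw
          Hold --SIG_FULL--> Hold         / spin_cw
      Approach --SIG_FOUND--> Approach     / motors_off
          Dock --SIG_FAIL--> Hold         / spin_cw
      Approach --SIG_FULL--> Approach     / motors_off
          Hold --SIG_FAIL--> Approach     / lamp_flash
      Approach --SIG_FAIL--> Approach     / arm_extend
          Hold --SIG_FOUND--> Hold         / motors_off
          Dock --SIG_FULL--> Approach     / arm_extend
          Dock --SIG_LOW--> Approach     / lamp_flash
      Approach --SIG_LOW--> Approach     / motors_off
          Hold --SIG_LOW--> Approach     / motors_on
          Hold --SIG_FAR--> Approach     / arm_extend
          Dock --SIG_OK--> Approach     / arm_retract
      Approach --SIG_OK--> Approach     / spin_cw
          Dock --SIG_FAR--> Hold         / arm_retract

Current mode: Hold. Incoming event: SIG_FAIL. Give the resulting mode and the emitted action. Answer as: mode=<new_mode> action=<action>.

current mode = Hold; filter table to that mode:
  (Hold, SIG_OK) → (Approach, motors_on)
  (Hold, SIG_FULL) → (Hold, spin_cw)
  (Hold, SIG_FAIL) → (Approach, lamp_flash)  ← event matches
  (Hold, SIG_FOUND) → (Hold, motors_off)
  (Hold, SIG_LOW) → (Approach, motors_on)
  (Hold, SIG_FAR) → (Approach, arm_extend)
event = SIG_FAIL selects (Approach, lamp_flash)

mode=Approach action=lamp_flash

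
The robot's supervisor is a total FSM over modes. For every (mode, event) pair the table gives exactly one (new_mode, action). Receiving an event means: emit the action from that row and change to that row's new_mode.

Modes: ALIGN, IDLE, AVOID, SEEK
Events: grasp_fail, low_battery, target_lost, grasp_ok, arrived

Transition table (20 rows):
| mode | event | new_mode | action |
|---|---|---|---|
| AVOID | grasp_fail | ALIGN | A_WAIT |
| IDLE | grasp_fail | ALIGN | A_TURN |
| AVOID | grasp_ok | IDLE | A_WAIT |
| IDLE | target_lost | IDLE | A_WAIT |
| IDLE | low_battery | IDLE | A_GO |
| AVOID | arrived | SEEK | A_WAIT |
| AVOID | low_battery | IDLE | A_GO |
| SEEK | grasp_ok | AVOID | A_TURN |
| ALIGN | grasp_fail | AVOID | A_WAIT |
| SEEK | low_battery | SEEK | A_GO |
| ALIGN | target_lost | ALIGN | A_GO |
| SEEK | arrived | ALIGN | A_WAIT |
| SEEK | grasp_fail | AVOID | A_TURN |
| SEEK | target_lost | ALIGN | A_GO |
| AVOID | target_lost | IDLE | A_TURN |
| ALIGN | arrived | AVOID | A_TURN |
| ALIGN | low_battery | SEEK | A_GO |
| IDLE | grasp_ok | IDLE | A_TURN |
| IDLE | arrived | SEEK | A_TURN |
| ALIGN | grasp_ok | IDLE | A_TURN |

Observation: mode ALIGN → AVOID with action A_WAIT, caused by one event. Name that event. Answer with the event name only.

grasp_fail

try grasp_fail: (ALIGN, grasp_fail) → (AVOID, A_WAIT)  ← matches
try low_battery: (ALIGN, low_battery) → (SEEK, A_GO)
try target_lost: (ALIGN, target_lost) → (ALIGN, A_GO)
try grasp_ok: (ALIGN, grasp_ok) → (IDLE, A_TURN)
try arrived: (ALIGN, arrived) → (AVOID, A_TURN)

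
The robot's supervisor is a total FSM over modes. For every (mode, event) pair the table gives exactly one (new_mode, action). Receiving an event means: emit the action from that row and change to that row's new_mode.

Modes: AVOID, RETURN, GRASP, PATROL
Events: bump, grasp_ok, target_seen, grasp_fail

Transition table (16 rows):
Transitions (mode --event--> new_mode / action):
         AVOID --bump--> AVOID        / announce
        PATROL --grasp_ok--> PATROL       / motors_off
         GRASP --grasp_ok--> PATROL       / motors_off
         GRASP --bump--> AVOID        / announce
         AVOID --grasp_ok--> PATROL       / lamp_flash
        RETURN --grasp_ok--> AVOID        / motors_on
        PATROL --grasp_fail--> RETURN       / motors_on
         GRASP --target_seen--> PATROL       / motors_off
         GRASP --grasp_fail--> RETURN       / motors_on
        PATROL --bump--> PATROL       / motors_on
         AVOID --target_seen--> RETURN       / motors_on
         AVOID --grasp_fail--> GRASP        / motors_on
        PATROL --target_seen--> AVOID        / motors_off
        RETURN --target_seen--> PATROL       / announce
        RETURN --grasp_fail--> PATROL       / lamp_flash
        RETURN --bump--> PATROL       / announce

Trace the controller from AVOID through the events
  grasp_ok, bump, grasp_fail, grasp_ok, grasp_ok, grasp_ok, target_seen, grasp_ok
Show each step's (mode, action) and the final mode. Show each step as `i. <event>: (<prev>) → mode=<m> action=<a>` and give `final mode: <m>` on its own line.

final mode: PATROL

1. grasp_ok: (AVOID) → mode=PATROL action=lamp_flash
2. bump: (PATROL) → mode=PATROL action=motors_on
3. grasp_fail: (PATROL) → mode=RETURN action=motors_on
4. grasp_ok: (RETURN) → mode=AVOID action=motors_on
5. grasp_ok: (AVOID) → mode=PATROL action=lamp_flash
6. grasp_ok: (PATROL) → mode=PATROL action=motors_off
7. target_seen: (PATROL) → mode=AVOID action=motors_off
8. grasp_ok: (AVOID) → mode=PATROL action=lamp_flash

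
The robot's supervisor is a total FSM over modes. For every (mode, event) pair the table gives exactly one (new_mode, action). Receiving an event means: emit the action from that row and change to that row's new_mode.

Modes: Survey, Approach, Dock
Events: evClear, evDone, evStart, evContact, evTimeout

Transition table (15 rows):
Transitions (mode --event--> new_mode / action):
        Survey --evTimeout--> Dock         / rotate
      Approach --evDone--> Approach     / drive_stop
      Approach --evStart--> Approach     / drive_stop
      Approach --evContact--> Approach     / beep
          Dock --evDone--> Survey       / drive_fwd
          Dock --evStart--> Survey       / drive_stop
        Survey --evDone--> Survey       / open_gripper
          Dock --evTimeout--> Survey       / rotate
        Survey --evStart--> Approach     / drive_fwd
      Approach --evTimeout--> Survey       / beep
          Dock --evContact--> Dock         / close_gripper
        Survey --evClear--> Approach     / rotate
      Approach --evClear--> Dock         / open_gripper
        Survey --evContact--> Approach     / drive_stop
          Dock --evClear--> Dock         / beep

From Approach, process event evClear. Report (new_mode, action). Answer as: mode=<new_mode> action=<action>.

mode=Dock action=open_gripper

current mode = Approach; filter table to that mode:
  (Approach, evDone) → (Approach, drive_stop)
  (Approach, evStart) → (Approach, drive_stop)
  (Approach, evContact) → (Approach, beep)
  (Approach, evTimeout) → (Survey, beep)
  (Approach, evClear) → (Dock, open_gripper)  ← event matches
event = evClear selects (Dock, open_gripper)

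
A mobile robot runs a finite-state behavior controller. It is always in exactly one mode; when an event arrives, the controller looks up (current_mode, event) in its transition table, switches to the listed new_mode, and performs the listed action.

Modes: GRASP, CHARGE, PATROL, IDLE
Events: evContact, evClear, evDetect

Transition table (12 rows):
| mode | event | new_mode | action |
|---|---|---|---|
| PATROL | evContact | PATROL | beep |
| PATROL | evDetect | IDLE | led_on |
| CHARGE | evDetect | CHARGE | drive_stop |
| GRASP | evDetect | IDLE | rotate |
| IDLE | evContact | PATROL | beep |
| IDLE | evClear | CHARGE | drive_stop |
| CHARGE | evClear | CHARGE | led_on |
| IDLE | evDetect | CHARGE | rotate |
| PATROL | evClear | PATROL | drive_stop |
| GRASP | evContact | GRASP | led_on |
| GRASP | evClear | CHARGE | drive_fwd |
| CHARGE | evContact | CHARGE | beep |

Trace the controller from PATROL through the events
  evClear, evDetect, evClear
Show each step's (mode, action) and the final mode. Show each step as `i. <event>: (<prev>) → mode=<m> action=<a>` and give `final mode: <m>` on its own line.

1. evClear: (PATROL) → mode=PATROL action=drive_stop
2. evDetect: (PATROL) → mode=IDLE action=led_on
3. evClear: (IDLE) → mode=CHARGE action=drive_stop

final mode: CHARGE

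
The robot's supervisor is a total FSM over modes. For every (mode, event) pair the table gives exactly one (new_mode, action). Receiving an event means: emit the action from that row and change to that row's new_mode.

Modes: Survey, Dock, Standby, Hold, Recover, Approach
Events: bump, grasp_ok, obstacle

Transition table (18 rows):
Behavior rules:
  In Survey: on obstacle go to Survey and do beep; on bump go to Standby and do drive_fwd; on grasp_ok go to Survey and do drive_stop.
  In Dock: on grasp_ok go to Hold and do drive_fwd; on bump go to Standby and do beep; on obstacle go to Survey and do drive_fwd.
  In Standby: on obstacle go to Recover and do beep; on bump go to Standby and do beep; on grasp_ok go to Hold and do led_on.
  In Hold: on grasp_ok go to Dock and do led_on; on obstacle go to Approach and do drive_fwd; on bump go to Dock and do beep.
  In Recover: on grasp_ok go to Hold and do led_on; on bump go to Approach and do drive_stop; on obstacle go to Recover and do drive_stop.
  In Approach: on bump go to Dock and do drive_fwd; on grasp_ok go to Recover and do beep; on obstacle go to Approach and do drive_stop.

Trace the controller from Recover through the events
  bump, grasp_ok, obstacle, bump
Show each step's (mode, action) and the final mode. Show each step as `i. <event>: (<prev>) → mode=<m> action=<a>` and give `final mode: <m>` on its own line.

1. bump: (Recover) → mode=Approach action=drive_stop
2. grasp_ok: (Approach) → mode=Recover action=beep
3. obstacle: (Recover) → mode=Recover action=drive_stop
4. bump: (Recover) → mode=Approach action=drive_stop

final mode: Approach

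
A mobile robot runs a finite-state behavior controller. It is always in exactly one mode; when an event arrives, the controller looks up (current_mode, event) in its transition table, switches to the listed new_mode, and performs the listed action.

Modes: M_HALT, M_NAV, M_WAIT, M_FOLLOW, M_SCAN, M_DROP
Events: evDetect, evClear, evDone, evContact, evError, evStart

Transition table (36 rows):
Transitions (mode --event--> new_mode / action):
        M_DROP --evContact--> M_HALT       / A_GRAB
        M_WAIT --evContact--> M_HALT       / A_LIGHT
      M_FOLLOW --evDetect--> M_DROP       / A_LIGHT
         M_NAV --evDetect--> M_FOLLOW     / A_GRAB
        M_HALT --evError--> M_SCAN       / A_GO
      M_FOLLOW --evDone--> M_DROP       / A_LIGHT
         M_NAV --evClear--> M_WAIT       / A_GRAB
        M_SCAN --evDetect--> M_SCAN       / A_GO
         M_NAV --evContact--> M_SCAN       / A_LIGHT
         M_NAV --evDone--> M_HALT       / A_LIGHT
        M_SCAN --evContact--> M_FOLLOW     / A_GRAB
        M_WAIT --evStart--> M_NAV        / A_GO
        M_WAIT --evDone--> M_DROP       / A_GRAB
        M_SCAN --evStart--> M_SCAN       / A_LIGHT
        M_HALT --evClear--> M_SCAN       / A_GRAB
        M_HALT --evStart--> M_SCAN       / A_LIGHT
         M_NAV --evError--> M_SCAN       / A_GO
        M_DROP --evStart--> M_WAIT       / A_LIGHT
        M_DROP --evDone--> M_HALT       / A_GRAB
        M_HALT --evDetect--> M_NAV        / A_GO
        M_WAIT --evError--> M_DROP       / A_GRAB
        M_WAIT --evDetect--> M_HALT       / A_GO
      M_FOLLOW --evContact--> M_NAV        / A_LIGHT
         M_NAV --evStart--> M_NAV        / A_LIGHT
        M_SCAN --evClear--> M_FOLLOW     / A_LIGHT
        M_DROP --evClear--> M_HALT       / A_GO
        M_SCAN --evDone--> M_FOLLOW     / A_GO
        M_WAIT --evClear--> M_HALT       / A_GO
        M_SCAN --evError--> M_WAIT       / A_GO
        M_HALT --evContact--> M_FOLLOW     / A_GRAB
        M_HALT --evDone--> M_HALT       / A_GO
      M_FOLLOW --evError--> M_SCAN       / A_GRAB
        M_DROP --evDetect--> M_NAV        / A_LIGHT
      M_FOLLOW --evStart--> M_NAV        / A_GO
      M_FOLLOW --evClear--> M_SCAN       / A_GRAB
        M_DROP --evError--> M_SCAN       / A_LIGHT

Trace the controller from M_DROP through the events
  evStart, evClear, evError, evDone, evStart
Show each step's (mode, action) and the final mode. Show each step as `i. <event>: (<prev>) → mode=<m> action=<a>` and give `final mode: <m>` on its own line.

final mode: M_NAV

1. evStart: (M_DROP) → mode=M_WAIT action=A_LIGHT
2. evClear: (M_WAIT) → mode=M_HALT action=A_GO
3. evError: (M_HALT) → mode=M_SCAN action=A_GO
4. evDone: (M_SCAN) → mode=M_FOLLOW action=A_GO
5. evStart: (M_FOLLOW) → mode=M_NAV action=A_GO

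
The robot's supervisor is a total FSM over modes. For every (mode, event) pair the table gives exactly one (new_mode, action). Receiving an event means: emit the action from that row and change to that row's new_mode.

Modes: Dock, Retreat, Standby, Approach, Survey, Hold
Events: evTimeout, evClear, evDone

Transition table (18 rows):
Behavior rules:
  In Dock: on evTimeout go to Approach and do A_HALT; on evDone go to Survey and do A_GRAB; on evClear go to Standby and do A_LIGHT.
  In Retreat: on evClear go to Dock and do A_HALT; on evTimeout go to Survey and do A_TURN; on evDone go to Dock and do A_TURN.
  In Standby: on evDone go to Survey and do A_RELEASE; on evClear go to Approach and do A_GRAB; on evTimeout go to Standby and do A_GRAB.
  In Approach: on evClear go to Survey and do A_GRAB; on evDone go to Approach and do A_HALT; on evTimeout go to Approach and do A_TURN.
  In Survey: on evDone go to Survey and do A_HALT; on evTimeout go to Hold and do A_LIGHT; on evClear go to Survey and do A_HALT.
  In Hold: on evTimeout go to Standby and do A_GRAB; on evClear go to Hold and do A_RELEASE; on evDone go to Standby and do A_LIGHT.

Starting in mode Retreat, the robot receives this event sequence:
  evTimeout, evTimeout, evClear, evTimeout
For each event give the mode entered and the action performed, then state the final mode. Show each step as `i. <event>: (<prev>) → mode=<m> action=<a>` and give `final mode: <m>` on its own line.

final mode: Standby

1. evTimeout: (Retreat) → mode=Survey action=A_TURN
2. evTimeout: (Survey) → mode=Hold action=A_LIGHT
3. evClear: (Hold) → mode=Hold action=A_RELEASE
4. evTimeout: (Hold) → mode=Standby action=A_GRAB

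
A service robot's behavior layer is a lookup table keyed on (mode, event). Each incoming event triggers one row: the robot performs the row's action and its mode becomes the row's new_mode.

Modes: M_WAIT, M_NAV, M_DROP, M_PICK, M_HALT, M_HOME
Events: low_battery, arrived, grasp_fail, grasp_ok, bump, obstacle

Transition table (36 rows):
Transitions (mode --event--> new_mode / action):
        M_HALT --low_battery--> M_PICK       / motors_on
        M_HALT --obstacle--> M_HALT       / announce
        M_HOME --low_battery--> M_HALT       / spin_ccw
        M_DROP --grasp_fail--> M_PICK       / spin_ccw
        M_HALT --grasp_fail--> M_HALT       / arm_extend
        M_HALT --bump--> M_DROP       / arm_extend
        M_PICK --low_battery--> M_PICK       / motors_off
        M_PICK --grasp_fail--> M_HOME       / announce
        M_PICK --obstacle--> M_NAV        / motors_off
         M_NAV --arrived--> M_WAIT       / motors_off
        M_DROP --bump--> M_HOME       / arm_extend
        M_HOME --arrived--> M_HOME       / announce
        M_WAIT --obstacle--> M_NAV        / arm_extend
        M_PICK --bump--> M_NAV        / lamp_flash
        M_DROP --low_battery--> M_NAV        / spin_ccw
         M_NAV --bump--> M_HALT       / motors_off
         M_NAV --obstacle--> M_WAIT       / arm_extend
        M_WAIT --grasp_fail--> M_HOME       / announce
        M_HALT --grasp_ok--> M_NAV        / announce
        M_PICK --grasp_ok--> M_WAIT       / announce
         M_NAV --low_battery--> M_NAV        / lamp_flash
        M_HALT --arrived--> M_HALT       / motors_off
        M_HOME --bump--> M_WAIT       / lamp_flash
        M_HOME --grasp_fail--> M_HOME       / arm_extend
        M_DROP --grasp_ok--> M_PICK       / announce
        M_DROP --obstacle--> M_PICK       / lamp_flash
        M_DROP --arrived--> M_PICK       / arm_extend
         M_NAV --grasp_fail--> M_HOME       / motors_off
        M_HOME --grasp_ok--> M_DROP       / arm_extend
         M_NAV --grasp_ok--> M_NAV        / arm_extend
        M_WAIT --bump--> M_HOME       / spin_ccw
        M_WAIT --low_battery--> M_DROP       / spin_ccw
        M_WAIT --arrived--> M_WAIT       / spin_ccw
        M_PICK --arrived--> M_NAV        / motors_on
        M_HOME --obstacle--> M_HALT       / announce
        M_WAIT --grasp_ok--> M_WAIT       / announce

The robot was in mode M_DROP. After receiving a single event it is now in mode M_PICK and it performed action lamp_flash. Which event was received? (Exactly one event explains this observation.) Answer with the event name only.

obstacle

try low_battery: (M_DROP, low_battery) → (M_NAV, spin_ccw)
try arrived: (M_DROP, arrived) → (M_PICK, arm_extend)
try grasp_fail: (M_DROP, grasp_fail) → (M_PICK, spin_ccw)
try grasp_ok: (M_DROP, grasp_ok) → (M_PICK, announce)
try bump: (M_DROP, bump) → (M_HOME, arm_extend)
try obstacle: (M_DROP, obstacle) → (M_PICK, lamp_flash)  ← matches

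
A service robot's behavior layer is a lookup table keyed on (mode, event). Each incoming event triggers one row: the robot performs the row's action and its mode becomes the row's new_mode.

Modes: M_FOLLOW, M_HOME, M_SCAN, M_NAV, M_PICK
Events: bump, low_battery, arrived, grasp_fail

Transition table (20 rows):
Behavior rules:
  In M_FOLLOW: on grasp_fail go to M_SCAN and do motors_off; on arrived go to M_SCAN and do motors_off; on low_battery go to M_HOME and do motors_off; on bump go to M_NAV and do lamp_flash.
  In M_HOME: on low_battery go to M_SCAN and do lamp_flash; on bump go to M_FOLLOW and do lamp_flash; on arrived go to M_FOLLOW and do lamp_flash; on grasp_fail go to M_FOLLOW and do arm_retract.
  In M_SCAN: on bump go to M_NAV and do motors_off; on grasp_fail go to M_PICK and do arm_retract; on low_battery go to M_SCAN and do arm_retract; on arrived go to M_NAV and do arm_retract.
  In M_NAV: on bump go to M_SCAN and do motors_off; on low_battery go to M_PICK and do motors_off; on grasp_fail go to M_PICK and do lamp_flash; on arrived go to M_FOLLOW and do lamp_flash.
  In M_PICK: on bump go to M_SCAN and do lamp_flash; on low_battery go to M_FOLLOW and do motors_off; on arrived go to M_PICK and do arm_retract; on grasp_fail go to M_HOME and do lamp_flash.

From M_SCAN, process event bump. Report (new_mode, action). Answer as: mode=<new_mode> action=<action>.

current mode = M_SCAN; filter table to that mode:
  (M_SCAN, bump) → (M_NAV, motors_off)  ← event matches
  (M_SCAN, grasp_fail) → (M_PICK, arm_retract)
  (M_SCAN, low_battery) → (M_SCAN, arm_retract)
  (M_SCAN, arrived) → (M_NAV, arm_retract)
event = bump selects (M_NAV, motors_off)

mode=M_NAV action=motors_off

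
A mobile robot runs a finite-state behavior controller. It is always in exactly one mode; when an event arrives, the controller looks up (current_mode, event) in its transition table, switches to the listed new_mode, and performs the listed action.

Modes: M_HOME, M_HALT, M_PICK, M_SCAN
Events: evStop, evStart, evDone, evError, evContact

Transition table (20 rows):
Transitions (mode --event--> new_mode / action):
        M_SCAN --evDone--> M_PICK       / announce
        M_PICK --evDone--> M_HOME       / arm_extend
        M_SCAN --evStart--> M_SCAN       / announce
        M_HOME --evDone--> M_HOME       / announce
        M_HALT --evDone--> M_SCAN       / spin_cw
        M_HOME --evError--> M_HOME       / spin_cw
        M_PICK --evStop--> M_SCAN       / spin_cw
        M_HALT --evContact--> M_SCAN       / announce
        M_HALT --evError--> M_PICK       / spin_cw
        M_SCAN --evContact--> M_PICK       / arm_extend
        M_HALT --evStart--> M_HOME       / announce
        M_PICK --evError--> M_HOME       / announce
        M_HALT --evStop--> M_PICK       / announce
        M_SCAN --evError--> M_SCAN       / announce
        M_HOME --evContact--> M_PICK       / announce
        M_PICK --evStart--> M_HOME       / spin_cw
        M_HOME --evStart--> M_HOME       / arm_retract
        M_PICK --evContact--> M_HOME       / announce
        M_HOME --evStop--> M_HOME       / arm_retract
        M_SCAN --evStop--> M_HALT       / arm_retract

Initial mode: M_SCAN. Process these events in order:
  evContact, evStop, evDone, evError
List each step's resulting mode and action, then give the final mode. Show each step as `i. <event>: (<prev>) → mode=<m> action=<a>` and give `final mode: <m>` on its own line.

final mode: M_HOME

1. evContact: (M_SCAN) → mode=M_PICK action=arm_extend
2. evStop: (M_PICK) → mode=M_SCAN action=spin_cw
3. evDone: (M_SCAN) → mode=M_PICK action=announce
4. evError: (M_PICK) → mode=M_HOME action=announce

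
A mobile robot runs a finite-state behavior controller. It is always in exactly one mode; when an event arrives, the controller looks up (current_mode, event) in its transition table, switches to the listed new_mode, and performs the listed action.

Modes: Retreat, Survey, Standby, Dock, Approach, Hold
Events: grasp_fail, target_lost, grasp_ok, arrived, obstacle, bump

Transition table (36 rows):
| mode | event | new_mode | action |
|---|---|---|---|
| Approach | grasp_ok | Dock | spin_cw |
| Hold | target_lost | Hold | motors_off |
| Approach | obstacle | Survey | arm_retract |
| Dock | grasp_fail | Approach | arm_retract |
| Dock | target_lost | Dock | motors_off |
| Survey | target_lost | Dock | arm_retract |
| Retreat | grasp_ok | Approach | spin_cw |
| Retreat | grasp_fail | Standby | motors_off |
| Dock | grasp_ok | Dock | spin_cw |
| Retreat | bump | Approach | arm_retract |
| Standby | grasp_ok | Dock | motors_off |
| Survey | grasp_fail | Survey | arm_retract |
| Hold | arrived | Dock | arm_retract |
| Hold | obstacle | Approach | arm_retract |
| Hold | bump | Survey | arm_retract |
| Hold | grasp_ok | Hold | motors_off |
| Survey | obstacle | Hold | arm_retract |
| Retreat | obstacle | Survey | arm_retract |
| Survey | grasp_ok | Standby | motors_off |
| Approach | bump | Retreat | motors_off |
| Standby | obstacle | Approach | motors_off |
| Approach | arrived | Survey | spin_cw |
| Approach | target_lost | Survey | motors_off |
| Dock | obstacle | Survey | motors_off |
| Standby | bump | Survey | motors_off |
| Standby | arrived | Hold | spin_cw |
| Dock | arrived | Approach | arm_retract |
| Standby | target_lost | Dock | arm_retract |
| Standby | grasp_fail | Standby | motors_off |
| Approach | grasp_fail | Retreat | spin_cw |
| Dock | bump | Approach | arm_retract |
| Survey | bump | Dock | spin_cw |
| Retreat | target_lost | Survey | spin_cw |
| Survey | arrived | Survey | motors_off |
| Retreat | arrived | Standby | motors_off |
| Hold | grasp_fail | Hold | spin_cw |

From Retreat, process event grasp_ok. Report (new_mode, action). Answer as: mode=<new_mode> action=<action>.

mode=Approach action=spin_cw

current mode = Retreat; filter table to that mode:
  (Retreat, grasp_ok) → (Approach, spin_cw)  ← event matches
  (Retreat, grasp_fail) → (Standby, motors_off)
  (Retreat, bump) → (Approach, arm_retract)
  (Retreat, obstacle) → (Survey, arm_retract)
  (Retreat, target_lost) → (Survey, spin_cw)
  (Retreat, arrived) → (Standby, motors_off)
event = grasp_ok selects (Approach, spin_cw)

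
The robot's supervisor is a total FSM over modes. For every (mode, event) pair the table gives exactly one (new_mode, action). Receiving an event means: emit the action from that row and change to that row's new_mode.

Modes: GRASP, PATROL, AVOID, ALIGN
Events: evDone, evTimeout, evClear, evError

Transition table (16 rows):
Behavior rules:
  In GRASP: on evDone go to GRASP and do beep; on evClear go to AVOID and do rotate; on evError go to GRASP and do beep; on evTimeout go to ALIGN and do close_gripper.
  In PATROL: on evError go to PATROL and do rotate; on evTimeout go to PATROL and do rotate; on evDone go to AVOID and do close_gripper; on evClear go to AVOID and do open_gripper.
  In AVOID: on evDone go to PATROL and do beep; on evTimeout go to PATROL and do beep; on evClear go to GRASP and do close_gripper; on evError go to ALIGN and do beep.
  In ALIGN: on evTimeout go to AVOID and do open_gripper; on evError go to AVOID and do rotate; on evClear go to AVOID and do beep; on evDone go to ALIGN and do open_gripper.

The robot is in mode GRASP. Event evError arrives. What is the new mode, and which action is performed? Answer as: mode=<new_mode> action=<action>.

mode=GRASP action=beep

current mode = GRASP; filter table to that mode:
  (GRASP, evDone) → (GRASP, beep)
  (GRASP, evClear) → (AVOID, rotate)
  (GRASP, evError) → (GRASP, beep)  ← event matches
  (GRASP, evTimeout) → (ALIGN, close_gripper)
event = evError selects (GRASP, beep)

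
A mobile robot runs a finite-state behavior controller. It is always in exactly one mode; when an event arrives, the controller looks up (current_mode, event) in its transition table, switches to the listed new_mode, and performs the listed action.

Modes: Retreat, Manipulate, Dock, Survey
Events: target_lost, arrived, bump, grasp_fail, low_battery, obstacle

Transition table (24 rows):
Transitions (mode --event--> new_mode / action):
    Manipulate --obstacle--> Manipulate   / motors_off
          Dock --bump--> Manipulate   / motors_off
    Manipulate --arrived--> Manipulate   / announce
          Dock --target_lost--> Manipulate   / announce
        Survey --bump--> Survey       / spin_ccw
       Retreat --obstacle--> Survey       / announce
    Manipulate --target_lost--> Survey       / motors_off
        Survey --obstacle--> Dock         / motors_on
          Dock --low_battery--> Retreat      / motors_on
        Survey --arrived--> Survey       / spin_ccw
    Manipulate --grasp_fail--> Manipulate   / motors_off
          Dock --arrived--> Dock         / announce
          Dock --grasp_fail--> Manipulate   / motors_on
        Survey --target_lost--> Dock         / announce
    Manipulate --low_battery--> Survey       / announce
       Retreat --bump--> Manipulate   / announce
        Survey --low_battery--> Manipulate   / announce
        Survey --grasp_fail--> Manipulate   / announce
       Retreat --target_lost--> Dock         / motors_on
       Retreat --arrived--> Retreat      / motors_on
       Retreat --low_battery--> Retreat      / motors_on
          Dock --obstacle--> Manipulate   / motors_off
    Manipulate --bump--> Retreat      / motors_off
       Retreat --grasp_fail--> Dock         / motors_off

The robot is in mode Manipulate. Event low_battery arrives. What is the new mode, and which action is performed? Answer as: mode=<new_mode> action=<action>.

mode=Survey action=announce

current mode = Manipulate; filter table to that mode:
  (Manipulate, obstacle) → (Manipulate, motors_off)
  (Manipulate, arrived) → (Manipulate, announce)
  (Manipulate, target_lost) → (Survey, motors_off)
  (Manipulate, grasp_fail) → (Manipulate, motors_off)
  (Manipulate, low_battery) → (Survey, announce)  ← event matches
  (Manipulate, bump) → (Retreat, motors_off)
event = low_battery selects (Survey, announce)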